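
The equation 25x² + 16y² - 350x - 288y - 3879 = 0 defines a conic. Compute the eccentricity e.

e = 3/5

25(x² - 14x) + 16(y² - 18y) = 3879
Complete the square in x and y: 25(x - 7)² + 16(y - 9)² = 3879 + 1225 + 1296 = 6400
Divide through by 6400 to get (x - 7)²/256 + (y - 9)²/400 = 1.
Ellipse, center (7, 9), major axis vertical; a² = 400, b² = 256.
c² = a² - b² = 144, so c = 12.
e = c/a = 12/20 = 3/5.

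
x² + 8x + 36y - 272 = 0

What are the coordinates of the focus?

(-4, -1)

Only x is squared. Complete the square in x: (x + 4)² = -36(y - 8).
Vertex (-4, 8); 4p = -36 so p = -9. Opens down.
Focus is p units from the vertex along the axis: (h, k + p).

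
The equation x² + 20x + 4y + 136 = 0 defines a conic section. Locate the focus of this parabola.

Only x is squared. Complete the square in x: (x + 10)² = -4(y + 9).
Vertex (-10, -9); 4p = -4 so p = -1. Opens down.
Focus is p units from the vertex along the axis: (h, k + p).

(-10, -10)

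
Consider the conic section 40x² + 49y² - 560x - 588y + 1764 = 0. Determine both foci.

(4, 6) and (10, 6)

Group: 40(x² - 14x) + 49(y² - 12y) = -1764
Completing the square gives 40(x - 7)² + 49(y - 6)² = -1764 + 1960 + 1764 = 1960.
Divide by 1960: (x - 7)²/49 + (y - 6)²/40 = 1
Ellipse, center (7, 6), major axis horizontal; a² = 49, b² = 40.
c² = a² - b² = 49 - 40 = 9, so c = 3.
Foci lie on the horizontal axis through the center: (h ± c, k).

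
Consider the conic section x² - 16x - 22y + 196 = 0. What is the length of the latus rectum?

22

Only x is squared. Complete the square in x: (x - 8)² = 22(y - 6).
Vertex (8, 6); 4p = 22 so p = 11/2. Opens up.
Latus rectum length = |4p| = 22.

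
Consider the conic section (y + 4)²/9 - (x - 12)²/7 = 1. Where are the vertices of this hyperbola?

Center (12, -4). The positive term is the y-term, so the transverse axis is vertical; a² = 9, b² = 7.
a = 3. Vertices at (h, k ± a).

(12, -7) and (12, -1)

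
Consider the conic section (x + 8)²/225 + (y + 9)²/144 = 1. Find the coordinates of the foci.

(-17, -9) and (1, -9)

Center (-8, -9). The larger denominator 225 sits under the x-term, so the major axis is horizontal; a² = 225, b² = 144.
c² = a² - b² = 225 - 144 = 81, so c = 9.
Foci lie on the horizontal axis through the center: (h ± c, k).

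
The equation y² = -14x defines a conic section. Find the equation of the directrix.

x = 7/2

Vertex (0, 0); 4p = -14 so p = -7/2. Opens left.
Directrix is the vertical line x = h − p = 0 − (-7/2) = 7/2.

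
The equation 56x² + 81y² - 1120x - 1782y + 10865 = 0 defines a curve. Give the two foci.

Group: 56(x² - 20x) + 81(y² - 22y) = -10865
Complete the square in x and y: 56(x - 10)² + 81(y - 11)² = -10865 + 5600 + 9801 = 4536
Divide through by 4536 to get (x - 10)²/81 + (y - 11)²/56 = 1.
Ellipse, center (10, 11), major axis horizontal; a² = 81, b² = 56.
c² = a² - b² = 81 - 56 = 25, so c = 5.
Foci lie on the horizontal axis through the center: (h ± c, k).

(5, 11) and (15, 11)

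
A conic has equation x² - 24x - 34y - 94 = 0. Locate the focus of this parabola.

Only x is squared. Complete the square in x: (x - 12)² = 34(y + 7).
Vertex (12, -7); 4p = 34 so p = 17/2. Opens up.
Focus is p units from the vertex along the axis: (h, k + p).

(12, 3/2)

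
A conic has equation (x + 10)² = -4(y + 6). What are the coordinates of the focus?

Vertex (-10, -6); 4p = -4 so p = -1. Opens down.
Focus is p units from the vertex along the axis: (h, k + p).

(-10, -7)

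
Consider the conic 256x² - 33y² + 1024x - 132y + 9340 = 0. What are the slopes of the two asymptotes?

Group: 256(x² + 4x) -33(y² + 4y) = -9340
Completing the square gives 256(x + 2)² -33(y + 2)² = -9340 + 1024 - 132 = -8448.
Divide by -8448: (y + 2)²/256 - (x + 2)²/33 = 1
Hyperbola, center (-2, -2), transverse axis vertical; a² = 256, b² = 33.
For a vertical hyperbola the asymptotes have slope ±a/b.
Here that is ±16/√33 = ±16√33/33.

16√33/33 and -16√33/33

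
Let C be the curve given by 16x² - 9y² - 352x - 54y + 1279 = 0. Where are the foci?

16(x² - 22x) -9(y² + 6y) = -1279
16(x - 11)² -9(y + 3)² = -1279 + 1936 - 81 = 576
Divide by 576: (x - 11)²/36 - (y + 3)²/64 = 1
Hyperbola, center (11, -3), transverse axis horizontal; a² = 36, b² = 64.
c² = a² + b² = 36 + 64 = 100, so c = 10.
Foci lie on the horizontal axis through the center: (h ± c, k).

(1, -3) and (21, -3)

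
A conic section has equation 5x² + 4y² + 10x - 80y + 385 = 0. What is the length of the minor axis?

Collect terms: 5(x² + 2x) + 4(y² - 20y) = -385
5(x + 1)² + 4(y - 10)² = -385 + 5 + 400 = 20
Divide by 20: (x + 1)²/4 + (y - 10)²/5 = 1
Ellipse, center (-1, 10), major axis vertical; a² = 5, b² = 4.
b² = 4 so b = 2; the minor axis has length 2b = 4.

4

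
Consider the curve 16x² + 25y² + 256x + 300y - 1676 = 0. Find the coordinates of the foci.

(-17, -6) and (1, -6)

Rearranging, 16(x² + 16x) + 25(y² + 12y) = 1676.
Complete the square in x and y: 16(x + 8)² + 25(y + 6)² = 1676 + 1024 + 900 = 3600
Divide through by 3600 to get (x + 8)²/225 + (y + 6)²/144 = 1.
Ellipse, center (-8, -6), major axis horizontal; a² = 225, b² = 144.
c² = a² - b² = 225 - 144 = 81, so c = 9.
Foci lie on the horizontal axis through the center: (h ± c, k).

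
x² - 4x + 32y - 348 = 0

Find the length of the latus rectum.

32

Only x is squared. Complete the square in x: (x - 2)² = -32(y - 11).
Vertex (2, 11); 4p = -32 so p = -8. Opens down.
Latus rectum length = |4p| = 32.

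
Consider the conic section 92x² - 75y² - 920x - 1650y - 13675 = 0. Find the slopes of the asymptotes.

Rearranging, 92(x² - 10x) -75(y² + 22y) = 13675.
Complete the square in x and y: 92(x - 5)² -75(y + 11)² = 13675 + 2300 - 9075 = 6900
Divide through by 6900 to get (x - 5)²/75 - (y + 11)²/92 = 1.
Hyperbola, center (5, -11), transverse axis horizontal; a² = 75, b² = 92.
For a horizontal hyperbola the asymptotes have slope ±b/a.
Here that is ±2√23/5√3 = ±2√69/15.

2√69/15 and -2√69/15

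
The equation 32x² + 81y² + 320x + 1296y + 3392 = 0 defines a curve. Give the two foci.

(-12, -8) and (2, -8)

Collect terms: 32(x² + 10x) + 81(y² + 16y) = -3392
Complete the square: 32(x + 5)² + 81(y + 8)² = -3392 + 800 + 5184 = 2592
Dividing both sides by 2592: (x + 5)²/81 + (y + 8)²/32 = 1
Ellipse, center (-5, -8), major axis horizontal; a² = 81, b² = 32.
c² = a² - b² = 81 - 32 = 49, so c = 7.
Foci lie on the horizontal axis through the center: (h ± c, k).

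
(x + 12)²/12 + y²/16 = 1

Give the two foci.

(-12, -2) and (-12, 2)

Center (-12, 0). The larger denominator 16 sits under the y-term, so the major axis is vertical; a² = 16, b² = 12.
c² = a² - b² = 16 - 12 = 4, so c = 2.
Foci lie on the vertical axis through the center: (h, k ± c).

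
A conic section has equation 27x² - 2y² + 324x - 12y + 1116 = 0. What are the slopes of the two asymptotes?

3√6/2 and -3√6/2

Group: 27(x² + 12x) -2(y² + 6y) = -1116
Completing the square gives 27(x + 6)² -2(y + 3)² = -1116 + 972 - 18 = -162.
Dividing both sides by -162: (y + 3)²/81 - (x + 6)²/6 = 1
Hyperbola, center (-6, -3), transverse axis vertical; a² = 81, b² = 6.
For a vertical hyperbola the asymptotes have slope ±a/b.
Here that is ±9/√6 = ±3√6/2.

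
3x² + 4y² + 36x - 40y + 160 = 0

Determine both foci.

Group: 3(x² + 12x) + 4(y² - 10y) = -160
Completing the square gives 3(x + 6)² + 4(y - 5)² = -160 + 108 + 100 = 48.
Divide by 48: (x + 6)²/16 + (y - 5)²/12 = 1
Ellipse, center (-6, 5), major axis horizontal; a² = 16, b² = 12.
c² = a² - b² = 16 - 12 = 4, so c = 2.
Foci lie on the horizontal axis through the center: (h ± c, k).

(-8, 5) and (-4, 5)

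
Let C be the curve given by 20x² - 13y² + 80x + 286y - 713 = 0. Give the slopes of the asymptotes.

Collect terms: 20(x² + 4x) -13(y² - 22y) = 713
Complete the square: 20(x + 2)² -13(y - 11)² = 713 + 80 - 1573 = -780
Dividing both sides by -780: (y - 11)²/60 - (x + 2)²/39 = 1
Hyperbola, center (-2, 11), transverse axis vertical; a² = 60, b² = 39.
For a vertical hyperbola the asymptotes have slope ±a/b.
Here that is ±2√15/√39 = ±2√65/13.

2√65/13 and -2√65/13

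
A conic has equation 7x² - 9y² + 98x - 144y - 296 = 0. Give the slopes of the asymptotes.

√7/3 and -√7/3

Collect terms: 7(x² + 14x) -9(y² + 16y) = 296
Complete the square: 7(x + 7)² -9(y + 8)² = 296 + 343 - 576 = 63
Divide by 63: (x + 7)²/9 - (y + 8)²/7 = 1
Hyperbola, center (-7, -8), transverse axis horizontal; a² = 9, b² = 7.
For a horizontal hyperbola the asymptotes have slope ±b/a.
Here that is ±√7/3.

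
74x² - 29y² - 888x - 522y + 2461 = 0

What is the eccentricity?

e = √7622/74

Rearranging, 74(x² - 12x) -29(y² + 18y) = -2461.
Completing the square gives 74(x - 6)² -29(y + 9)² = -2461 + 2664 - 2349 = -2146.
Divide through by -2146 to get (y + 9)²/74 - (x - 6)²/29 = 1.
Hyperbola, center (6, -9), transverse axis vertical; a² = 74, b² = 29.
c² = a² + b² = 103, so c = √103.
e = c/a = √103/√74 = √7622/74.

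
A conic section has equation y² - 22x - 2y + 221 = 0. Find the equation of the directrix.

Only y is squared. Complete the square in y: (y - 1)² = 22(x - 10).
Vertex (10, 1); 4p = 22 so p = 11/2. Opens right.
Directrix is the vertical line x = h − p = 10 − (11/2) = 9/2.

x = 9/2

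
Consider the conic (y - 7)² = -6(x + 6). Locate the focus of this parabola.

(-15/2, 7)

Vertex (-6, 7); 4p = -6 so p = -3/2. Opens left.
Focus is p units from the vertex along the axis: (h + p, k).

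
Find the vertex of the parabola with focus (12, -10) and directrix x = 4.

The vertex is the midpoint between the focus and the directrix along the axis of symmetry.
Axis is horizontal (directrix is vertical). Vertex x-coordinate = (12 + 4)/2 = 8; y-coordinate = -10.

(8, -10)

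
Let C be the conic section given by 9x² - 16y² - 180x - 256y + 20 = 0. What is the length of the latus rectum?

Rearranging, 9(x² - 20x) -16(y² + 16y) = -20.
9(x - 10)² -16(y + 8)² = -20 + 900 - 1024 = -144
Divide through by -144 to get (y + 8)²/9 - (x - 10)²/16 = 1.
Hyperbola, center (10, -8), transverse axis vertical; a² = 9, b² = 16.
Latus rectum length = 2b²/a = 2·16/3 = 32/3.

32/3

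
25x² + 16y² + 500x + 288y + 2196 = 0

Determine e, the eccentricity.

e = 3/5

Group the x- and y-terms: 25(x² + 20x) + 16(y² + 18y) = -2196
25(x + 10)² + 16(y + 9)² = -2196 + 2500 + 1296 = 1600
Divide by 1600: (x + 10)²/64 + (y + 9)²/100 = 1
Ellipse, center (-10, -9), major axis vertical; a² = 100, b² = 64.
c² = a² - b² = 36, so c = 6.
e = c/a = 6/10 = 3/5.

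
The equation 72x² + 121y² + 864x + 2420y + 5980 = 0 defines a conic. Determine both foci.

Collect terms: 72(x² + 12x) + 121(y² + 20y) = -5980
72(x + 6)² + 121(y + 10)² = -5980 + 2592 + 12100 = 8712
Dividing both sides by 8712: (x + 6)²/121 + (y + 10)²/72 = 1
Ellipse, center (-6, -10), major axis horizontal; a² = 121, b² = 72.
c² = a² - b² = 121 - 72 = 49, so c = 7.
Foci lie on the horizontal axis through the center: (h ± c, k).

(-13, -10) and (1, -10)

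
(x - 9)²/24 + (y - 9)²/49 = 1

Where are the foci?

(9, 4) and (9, 14)

Center (9, 9). The larger denominator 49 sits under the y-term, so the major axis is vertical; a² = 49, b² = 24.
c² = a² - b² = 49 - 24 = 25, so c = 5.
Foci lie on the vertical axis through the center: (h, k ± c).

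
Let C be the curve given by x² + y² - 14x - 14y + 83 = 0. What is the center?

(7, 7)

(x² - 14x) + (y² - 14y) = -83
(x - 7)² + (y - 7)² = -83 + 49 + 49 = 15
So (x - 7)² + (y - 7)² = 15.
Circle centered at (7, 7) with r² = 15.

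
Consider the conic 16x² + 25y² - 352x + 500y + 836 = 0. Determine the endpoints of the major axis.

(-4, -10) and (26, -10)

Collect terms: 16(x² - 22x) + 25(y² + 20y) = -836
Complete the square: 16(x - 11)² + 25(y + 10)² = -836 + 1936 + 2500 = 3600
Dividing both sides by 3600: (x - 11)²/225 + (y + 10)²/144 = 1
Ellipse, center (11, -10), major axis horizontal; a² = 225, b² = 144.
a = 15. Vertices at (h ± a, k).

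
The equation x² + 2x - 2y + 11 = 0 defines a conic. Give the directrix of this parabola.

y = 9/2

Only x is squared. Complete the square in x: (x + 1)² = 2(y - 5).
Vertex (-1, 5); 4p = 2 so p = 1/2. Opens up.
Directrix is the horizontal line y = k − p = 5 − (1/2) = 9/2.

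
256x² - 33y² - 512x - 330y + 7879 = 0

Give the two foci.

Group the x- and y-terms: 256(x² - 2x) -33(y² + 10y) = -7879
Complete the square: 256(x - 1)² -33(y + 5)² = -7879 + 256 - 825 = -8448
Dividing both sides by -8448: (y + 5)²/256 - (x - 1)²/33 = 1
Hyperbola, center (1, -5), transverse axis vertical; a² = 256, b² = 33.
c² = a² + b² = 256 + 33 = 289, so c = 17.
Foci lie on the vertical axis through the center: (h, k ± c).

(1, -22) and (1, 12)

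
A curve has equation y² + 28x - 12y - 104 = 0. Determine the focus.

(-2, 6)

Only y is squared. Complete the square in y: (y - 6)² = -28(x - 5).
Vertex (5, 6); 4p = -28 so p = -7. Opens left.
Focus is p units from the vertex along the axis: (h + p, k).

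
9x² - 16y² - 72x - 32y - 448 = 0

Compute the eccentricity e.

Collect terms: 9(x² - 8x) -16(y² + 2y) = 448
9(x - 4)² -16(y + 1)² = 448 + 144 - 16 = 576
Dividing both sides by 576: (x - 4)²/64 - (y + 1)²/36 = 1
Hyperbola, center (4, -1), transverse axis horizontal; a² = 64, b² = 36.
c² = a² + b² = 100, so c = 10.
e = c/a = 10/8 = 5/4.

e = 5/4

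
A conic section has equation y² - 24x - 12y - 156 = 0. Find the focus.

(-2, 6)

Only y is squared. Complete the square in y: (y - 6)² = 24(x + 8).
Vertex (-8, 6); 4p = 24 so p = 6. Opens right.
Focus is p units from the vertex along the axis: (h + p, k).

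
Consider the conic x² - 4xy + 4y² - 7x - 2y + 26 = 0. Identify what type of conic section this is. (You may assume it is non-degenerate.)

A = 1, B = -4, C = 4.
Discriminant B² − 4AC = (-4)² − 4·1·4 = 0.
B² − 4AC = 0 ⇒ parabola.

parabola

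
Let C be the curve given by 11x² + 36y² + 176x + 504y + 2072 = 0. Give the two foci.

Group: 11(x² + 16x) + 36(y² + 14y) = -2072
Complete the square in x and y: 11(x + 8)² + 36(y + 7)² = -2072 + 704 + 1764 = 396
Divide by 396: (x + 8)²/36 + (y + 7)²/11 = 1
Ellipse, center (-8, -7), major axis horizontal; a² = 36, b² = 11.
c² = a² - b² = 36 - 11 = 25, so c = 5.
Foci lie on the horizontal axis through the center: (h ± c, k).

(-13, -7) and (-3, -7)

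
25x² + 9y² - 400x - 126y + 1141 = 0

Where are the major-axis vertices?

(8, -3) and (8, 17)

25(x² - 16x) + 9(y² - 14y) = -1141
Completing the square gives 25(x - 8)² + 9(y - 7)² = -1141 + 1600 + 441 = 900.
Dividing both sides by 900: (x - 8)²/36 + (y - 7)²/100 = 1
Ellipse, center (8, 7), major axis vertical; a² = 100, b² = 36.
a = 10. Vertices at (h, k ± a).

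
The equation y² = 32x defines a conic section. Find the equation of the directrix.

x = -8

Vertex (0, 0); 4p = 32 so p = 8. Opens right.
Directrix is the vertical line x = h − p = 0 − (8) = -8.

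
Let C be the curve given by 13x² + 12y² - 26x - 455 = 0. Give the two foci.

(1, 0 - √3) and (1, 0 + √3)

Group the x- and y-terms: 13(x² - 2x) + 12y² = 455
13(x - 1)² + 12y² = 455 + 13 + 0 = 468
Divide by 468: (x - 1)²/36 + y²/39 = 1
Ellipse, center (1, 0), major axis vertical; a² = 39, b² = 36.
c² = a² - b² = 39 - 36 = 3, so c = √3.
Foci lie on the vertical axis through the center: (h, k ± c).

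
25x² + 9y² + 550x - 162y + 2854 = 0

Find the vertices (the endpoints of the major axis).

Group: 25(x² + 22x) + 9(y² - 18y) = -2854
Complete the square in x and y: 25(x + 11)² + 9(y - 9)² = -2854 + 3025 + 729 = 900
Divide by 900: (x + 11)²/36 + (y - 9)²/100 = 1
Ellipse, center (-11, 9), major axis vertical; a² = 100, b² = 36.
a = 10. Vertices at (h, k ± a).

(-11, -1) and (-11, 19)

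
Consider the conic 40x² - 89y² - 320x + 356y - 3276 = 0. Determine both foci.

Collect terms: 40(x² - 8x) -89(y² - 4y) = 3276
Complete the square in x and y: 40(x - 4)² -89(y - 2)² = 3276 + 640 - 356 = 3560
Dividing both sides by 3560: (x - 4)²/89 - (y - 2)²/40 = 1
Hyperbola, center (4, 2), transverse axis horizontal; a² = 89, b² = 40.
c² = a² + b² = 89 + 40 = 129, so c = √129.
Foci lie on the horizontal axis through the center: (h ± c, k).

(4 - √129, 2) and (4 + √129, 2)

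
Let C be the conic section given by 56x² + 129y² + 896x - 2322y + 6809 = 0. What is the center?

(-8, 9)

Collect terms: 56(x² + 16x) + 129(y² - 18y) = -6809
Completing the square gives 56(x + 8)² + 129(y - 9)² = -6809 + 3584 + 10449 = 7224.
Divide through by 7224 to get (x + 8)²/129 + (y - 9)²/56 = 1.
Ellipse with center (-8, 9).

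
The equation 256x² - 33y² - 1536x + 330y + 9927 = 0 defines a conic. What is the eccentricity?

e = 17/16

Rearranging, 256(x² - 6x) -33(y² - 10y) = -9927.
Complete the square in x and y: 256(x - 3)² -33(y - 5)² = -9927 + 2304 - 825 = -8448
Dividing both sides by -8448: (y - 5)²/256 - (x - 3)²/33 = 1
Hyperbola, center (3, 5), transverse axis vertical; a² = 256, b² = 33.
c² = a² + b² = 289, so c = 17.
e = c/a = 17/16.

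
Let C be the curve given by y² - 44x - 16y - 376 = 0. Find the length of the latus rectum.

Only y is squared. Complete the square in y: (y - 8)² = 44(x + 10).
Vertex (-10, 8); 4p = 44 so p = 11. Opens right.
Latus rectum length = |4p| = 44.

44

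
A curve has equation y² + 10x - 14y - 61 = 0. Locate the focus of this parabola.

(17/2, 7)

Only y is squared. Complete the square in y: (y - 7)² = -10(x - 11).
Vertex (11, 7); 4p = -10 so p = -5/2. Opens left.
Focus is p units from the vertex along the axis: (h + p, k).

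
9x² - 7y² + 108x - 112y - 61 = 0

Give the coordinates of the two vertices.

Group the x- and y-terms: 9(x² + 12x) -7(y² + 16y) = 61
9(x + 6)² -7(y + 8)² = 61 + 324 - 448 = -63
Divide by -63: (y + 8)²/9 - (x + 6)²/7 = 1
Hyperbola, center (-6, -8), transverse axis vertical; a² = 9, b² = 7.
a = 3. Vertices at (h, k ± a).

(-6, -11) and (-6, -5)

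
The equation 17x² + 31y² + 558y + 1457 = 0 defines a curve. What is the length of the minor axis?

2√34

17x² + 31(y² + 18y) = -1457
Complete the square: 17x² + 31(y + 9)² = -1457 + 0 + 2511 = 1054
Divide through by 1054 to get x²/62 + (y + 9)²/34 = 1.
Ellipse, center (0, -9), major axis horizontal; a² = 62, b² = 34.
b² = 34 so b = √34; the minor axis has length 2b = 2√34.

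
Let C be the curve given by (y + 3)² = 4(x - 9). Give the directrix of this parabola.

x = 8

Vertex (9, -3); 4p = 4 so p = 1. Opens right.
Directrix is the vertical line x = h − p = 9 − (1) = 8.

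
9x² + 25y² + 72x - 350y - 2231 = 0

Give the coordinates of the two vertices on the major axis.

Group: 9(x² + 8x) + 25(y² - 14y) = 2231
9(x + 4)² + 25(y - 7)² = 2231 + 144 + 1225 = 3600
Dividing both sides by 3600: (x + 4)²/400 + (y - 7)²/144 = 1
Ellipse, center (-4, 7), major axis horizontal; a² = 400, b² = 144.
a = 20. Vertices at (h ± a, k).

(-24, 7) and (16, 7)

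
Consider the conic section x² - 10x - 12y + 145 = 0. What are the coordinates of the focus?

(5, 13)

Only x is squared. Complete the square in x: (x - 5)² = 12(y - 10).
Vertex (5, 10); 4p = 12 so p = 3. Opens up.
Focus is p units from the vertex along the axis: (h, k + p).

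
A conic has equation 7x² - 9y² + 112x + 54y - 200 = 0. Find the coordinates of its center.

Group the x- and y-terms: 7(x² + 16x) -9(y² - 6y) = 200
7(x + 8)² -9(y - 3)² = 200 + 448 - 81 = 567
Divide through by 567 to get (x + 8)²/81 - (y - 3)²/63 = 1.
Hyperbola with center (-8, 3).

(-8, 3)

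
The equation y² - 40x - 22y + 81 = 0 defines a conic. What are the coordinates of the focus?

(9, 11)

Only y is squared. Complete the square in y: (y - 11)² = 40(x + 1).
Vertex (-1, 11); 4p = 40 so p = 10. Opens right.
Focus is p units from the vertex along the axis: (h + p, k).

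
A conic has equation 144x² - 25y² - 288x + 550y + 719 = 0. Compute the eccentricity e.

Group the x- and y-terms: 144(x² - 2x) -25(y² - 22y) = -719
Complete the square: 144(x - 1)² -25(y - 11)² = -719 + 144 - 3025 = -3600
Divide by -3600: (y - 11)²/144 - (x - 1)²/25 = 1
Hyperbola, center (1, 11), transverse axis vertical; a² = 144, b² = 25.
c² = a² + b² = 169, so c = 13.
e = c/a = 13/12.

e = 13/12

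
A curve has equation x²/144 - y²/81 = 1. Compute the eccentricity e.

e = 5/4

Center (0, 0). The positive term is the x-term, so the transverse axis is horizontal; a² = 144, b² = 81.
c² = a² + b² = 225, so c = 15.
e = c/a = 15/12 = 5/4.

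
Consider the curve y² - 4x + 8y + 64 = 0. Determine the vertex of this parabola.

Only y is squared. Complete the square in y: (y + 4)² = 4(x - 12).
Vertex (12, -4); 4p = 4 so p = 1. Opens right.

(12, -4)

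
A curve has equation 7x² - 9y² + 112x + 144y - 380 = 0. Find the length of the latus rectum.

Rearranging, 7(x² + 16x) -9(y² - 16y) = 380.
Complete the square: 7(x + 8)² -9(y - 8)² = 380 + 448 - 576 = 252
Dividing both sides by 252: (x + 8)²/36 - (y - 8)²/28 = 1
Hyperbola, center (-8, 8), transverse axis horizontal; a² = 36, b² = 28.
Latus rectum length = 2b²/a = 2·28/6 = 28/3.

28/3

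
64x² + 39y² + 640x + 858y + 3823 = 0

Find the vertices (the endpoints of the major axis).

Collect terms: 64(x² + 10x) + 39(y² + 22y) = -3823
64(x + 5)² + 39(y + 11)² = -3823 + 1600 + 4719 = 2496
Divide through by 2496 to get (x + 5)²/39 + (y + 11)²/64 = 1.
Ellipse, center (-5, -11), major axis vertical; a² = 64, b² = 39.
a = 8. Vertices at (h, k ± a).

(-5, -19) and (-5, -3)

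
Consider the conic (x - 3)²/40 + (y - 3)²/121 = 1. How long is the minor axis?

4√10

Center (3, 3). The larger denominator 121 sits under the y-term, so the major axis is vertical; a² = 121, b² = 40.
b² = 40 so b = 2√10; the minor axis has length 2b = 4√10.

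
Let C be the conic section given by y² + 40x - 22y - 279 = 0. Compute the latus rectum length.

40

Only y is squared. Complete the square in y: (y - 11)² = -40(x - 10).
Vertex (10, 11); 4p = -40 so p = -10. Opens left.
Latus rectum length = |4p| = 40.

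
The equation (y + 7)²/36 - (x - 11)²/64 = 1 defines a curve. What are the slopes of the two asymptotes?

Center (11, -7). The positive term is the y-term, so the transverse axis is vertical; a² = 36, b² = 64.
For a vertical hyperbola the asymptotes have slope ±a/b.
Here that is ±6/8 = ±3/4.

3/4 and -3/4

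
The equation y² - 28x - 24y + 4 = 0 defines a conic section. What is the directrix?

x = -12

Only y is squared. Complete the square in y: (y - 12)² = 28(x + 5).
Vertex (-5, 12); 4p = 28 so p = 7. Opens right.
Directrix is the vertical line x = h − p = -5 − (7) = -12.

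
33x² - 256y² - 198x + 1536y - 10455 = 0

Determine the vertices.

(-13, 3) and (19, 3)

Rearranging, 33(x² - 6x) -256(y² - 6y) = 10455.
Complete the square: 33(x - 3)² -256(y - 3)² = 10455 + 297 - 2304 = 8448
Divide by 8448: (x - 3)²/256 - (y - 3)²/33 = 1
Hyperbola, center (3, 3), transverse axis horizontal; a² = 256, b² = 33.
a = 16. Vertices at (h ± a, k).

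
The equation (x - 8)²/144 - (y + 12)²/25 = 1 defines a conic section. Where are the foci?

(-5, -12) and (21, -12)

Center (8, -12). The positive term is the x-term, so the transverse axis is horizontal; a² = 144, b² = 25.
c² = a² + b² = 144 + 25 = 169, so c = 13.
Foci lie on the horizontal axis through the center: (h ± c, k).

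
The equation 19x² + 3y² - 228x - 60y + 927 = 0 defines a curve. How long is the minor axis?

2√3

Group: 19(x² - 12x) + 3(y² - 20y) = -927
Complete the square: 19(x - 6)² + 3(y - 10)² = -927 + 684 + 300 = 57
Divide by 57: (x - 6)²/3 + (y - 10)²/19 = 1
Ellipse, center (6, 10), major axis vertical; a² = 19, b² = 3.
b² = 3 so b = √3; the minor axis has length 2b = 2√3.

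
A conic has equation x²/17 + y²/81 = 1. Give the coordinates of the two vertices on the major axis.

(0, -9) and (0, 9)

Center (0, 0). The larger denominator 81 sits under the y-term, so the major axis is vertical; a² = 81, b² = 17.
a = 9. Vertices at (h, k ± a).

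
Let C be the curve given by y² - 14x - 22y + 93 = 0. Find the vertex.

Only y is squared. Complete the square in y: (y - 11)² = 14(x + 2).
Vertex (-2, 11); 4p = 14 so p = 7/2. Opens right.

(-2, 11)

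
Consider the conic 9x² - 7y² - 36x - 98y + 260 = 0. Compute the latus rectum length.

Group: 9(x² - 4x) -7(y² + 14y) = -260
Complete the square: 9(x - 2)² -7(y + 7)² = -260 + 36 - 343 = -567
Divide by -567: (y + 7)²/81 - (x - 2)²/63 = 1
Hyperbola, center (2, -7), transverse axis vertical; a² = 81, b² = 63.
Latus rectum length = 2b²/a = 2·63/9 = 14.

14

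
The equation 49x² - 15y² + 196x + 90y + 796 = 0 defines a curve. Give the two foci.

Collect terms: 49(x² + 4x) -15(y² - 6y) = -796
49(x + 2)² -15(y - 3)² = -796 + 196 - 135 = -735
Divide through by -735 to get (y - 3)²/49 - (x + 2)²/15 = 1.
Hyperbola, center (-2, 3), transverse axis vertical; a² = 49, b² = 15.
c² = a² + b² = 49 + 15 = 64, so c = 8.
Foci lie on the vertical axis through the center: (h, k ± c).

(-2, -5) and (-2, 11)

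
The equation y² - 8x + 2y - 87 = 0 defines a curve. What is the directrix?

x = -13

Only y is squared. Complete the square in y: (y + 1)² = 8(x + 11).
Vertex (-11, -1); 4p = 8 so p = 2. Opens right.
Directrix is the vertical line x = h − p = -11 − (2) = -13.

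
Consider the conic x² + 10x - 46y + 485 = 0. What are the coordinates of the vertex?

Only x is squared. Complete the square in x: (x + 5)² = 46(y - 10).
Vertex (-5, 10); 4p = 46 so p = 23/2. Opens up.

(-5, 10)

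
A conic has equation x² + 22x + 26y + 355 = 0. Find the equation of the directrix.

y = -5/2

Only x is squared. Complete the square in x: (x + 11)² = -26(y + 9).
Vertex (-11, -9); 4p = -26 so p = -13/2. Opens down.
Directrix is the horizontal line y = k − p = -9 − (-13/2) = -5/2.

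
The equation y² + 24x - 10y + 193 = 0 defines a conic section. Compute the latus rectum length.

24

Only y is squared. Complete the square in y: (y - 5)² = -24(x + 7).
Vertex (-7, 5); 4p = -24 so p = -6. Opens left.
Latus rectum length = |4p| = 24.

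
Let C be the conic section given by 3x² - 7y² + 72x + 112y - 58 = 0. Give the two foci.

(-12 - 2√5, 8) and (-12 + 2√5, 8)

3(x² + 24x) -7(y² - 16y) = 58
3(x + 12)² -7(y - 8)² = 58 + 432 - 448 = 42
Divide by 42: (x + 12)²/14 - (y - 8)²/6 = 1
Hyperbola, center (-12, 8), transverse axis horizontal; a² = 14, b² = 6.
c² = a² + b² = 14 + 6 = 20, so c = 2√5.
Foci lie on the horizontal axis through the center: (h ± c, k).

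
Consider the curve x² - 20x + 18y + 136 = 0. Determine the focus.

(10, -13/2)

Only x is squared. Complete the square in x: (x - 10)² = -18(y + 2).
Vertex (10, -2); 4p = -18 so p = -9/2. Opens down.
Focus is p units from the vertex along the axis: (h, k + p).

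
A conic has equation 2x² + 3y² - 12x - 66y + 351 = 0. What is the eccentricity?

Rearranging, 2(x² - 6x) + 3(y² - 22y) = -351.
2(x - 3)² + 3(y - 11)² = -351 + 18 + 363 = 30
Divide through by 30 to get (x - 3)²/15 + (y - 11)²/10 = 1.
Ellipse, center (3, 11), major axis horizontal; a² = 15, b² = 10.
c² = a² - b² = 5, so c = √5.
e = c/a = √5/√15 = √3/3.

e = √3/3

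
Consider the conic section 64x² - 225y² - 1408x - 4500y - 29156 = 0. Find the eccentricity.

e = 17/15

Group: 64(x² - 22x) -225(y² + 20y) = 29156
Completing the square gives 64(x - 11)² -225(y + 10)² = 29156 + 7744 - 22500 = 14400.
Divide through by 14400 to get (x - 11)²/225 - (y + 10)²/64 = 1.
Hyperbola, center (11, -10), transverse axis horizontal; a² = 225, b² = 64.
c² = a² + b² = 289, so c = 17.
e = c/a = 17/15.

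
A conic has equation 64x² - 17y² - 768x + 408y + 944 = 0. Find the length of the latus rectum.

17/4

Collect terms: 64(x² - 12x) -17(y² - 24y) = -944
Complete the square in x and y: 64(x - 6)² -17(y - 12)² = -944 + 2304 - 2448 = -1088
Divide by -1088: (y - 12)²/64 - (x - 6)²/17 = 1
Hyperbola, center (6, 12), transverse axis vertical; a² = 64, b² = 17.
Latus rectum length = 2b²/a = 2·17/8 = 17/4.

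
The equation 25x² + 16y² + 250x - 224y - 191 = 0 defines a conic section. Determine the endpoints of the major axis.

Rearranging, 25(x² + 10x) + 16(y² - 14y) = 191.
25(x + 5)² + 16(y - 7)² = 191 + 625 + 784 = 1600
Divide through by 1600 to get (x + 5)²/64 + (y - 7)²/100 = 1.
Ellipse, center (-5, 7), major axis vertical; a² = 100, b² = 64.
a = 10. Vertices at (h, k ± a).

(-5, -3) and (-5, 17)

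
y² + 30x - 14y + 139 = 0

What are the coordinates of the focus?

(-21/2, 7)

Only y is squared. Complete the square in y: (y - 7)² = -30(x + 3).
Vertex (-3, 7); 4p = -30 so p = -15/2. Opens left.
Focus is p units from the vertex along the axis: (h + p, k).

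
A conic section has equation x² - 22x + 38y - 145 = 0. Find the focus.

(11, -5/2)

Only x is squared. Complete the square in x: (x - 11)² = -38(y - 7).
Vertex (11, 7); 4p = -38 so p = -19/2. Opens down.
Focus is p units from the vertex along the axis: (h, k + p).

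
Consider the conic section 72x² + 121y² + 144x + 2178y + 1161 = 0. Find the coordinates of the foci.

(-8, -9) and (6, -9)

Rearranging, 72(x² + 2x) + 121(y² + 18y) = -1161.
72(x + 1)² + 121(y + 9)² = -1161 + 72 + 9801 = 8712
Divide by 8712: (x + 1)²/121 + (y + 9)²/72 = 1
Ellipse, center (-1, -9), major axis horizontal; a² = 121, b² = 72.
c² = a² - b² = 121 - 72 = 49, so c = 7.
Foci lie on the horizontal axis through the center: (h ± c, k).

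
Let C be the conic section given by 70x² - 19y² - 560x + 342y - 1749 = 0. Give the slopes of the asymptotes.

Group: 70(x² - 8x) -19(y² - 18y) = 1749
Complete the square: 70(x - 4)² -19(y - 9)² = 1749 + 1120 - 1539 = 1330
Divide through by 1330 to get (x - 4)²/19 - (y - 9)²/70 = 1.
Hyperbola, center (4, 9), transverse axis horizontal; a² = 19, b² = 70.
For a horizontal hyperbola the asymptotes have slope ±b/a.
Here that is ±√70/√19 = ±√1330/19.

√1330/19 and -√1330/19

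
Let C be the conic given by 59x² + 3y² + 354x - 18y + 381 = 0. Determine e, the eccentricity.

Collect terms: 59(x² + 6x) + 3(y² - 6y) = -381
Completing the square gives 59(x + 3)² + 3(y - 3)² = -381 + 531 + 27 = 177.
Dividing both sides by 177: (x + 3)²/3 + (y - 3)²/59 = 1
Ellipse, center (-3, 3), major axis vertical; a² = 59, b² = 3.
c² = a² - b² = 56, so c = 2√14.
e = c/a = 2√14/√59 = 2√826/59.

e = 2√826/59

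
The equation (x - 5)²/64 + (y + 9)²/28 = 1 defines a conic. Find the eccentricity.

e = 3/4

Center (5, -9). The larger denominator 64 sits under the x-term, so the major axis is horizontal; a² = 64, b² = 28.
c² = a² - b² = 36, so c = 6.
e = c/a = 6/8 = 3/4.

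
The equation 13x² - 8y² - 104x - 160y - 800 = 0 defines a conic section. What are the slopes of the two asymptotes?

√26/4 and -√26/4

Group: 13(x² - 8x) -8(y² + 20y) = 800
Complete the square in x and y: 13(x - 4)² -8(y + 10)² = 800 + 208 - 800 = 208
Dividing both sides by 208: (x - 4)²/16 - (y + 10)²/26 = 1
Hyperbola, center (4, -10), transverse axis horizontal; a² = 16, b² = 26.
For a horizontal hyperbola the asymptotes have slope ±b/a.
Here that is ±√26/4.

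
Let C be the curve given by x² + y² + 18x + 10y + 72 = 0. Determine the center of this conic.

(-9, -5)

(x² + 18x) + (y² + 10y) = -72
Complete the square in x and y: (x + 9)² + (y + 5)² = -72 + 81 + 25 = 34
So (x + 9)² + (y + 5)² = 34.
Circle centered at (-9, -5) with r² = 34.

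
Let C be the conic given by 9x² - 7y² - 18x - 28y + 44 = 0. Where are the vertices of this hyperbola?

Collect terms: 9(x² - 2x) -7(y² + 4y) = -44
Complete the square: 9(x - 1)² -7(y + 2)² = -44 + 9 - 28 = -63
Divide through by -63 to get (y + 2)²/9 - (x - 1)²/7 = 1.
Hyperbola, center (1, -2), transverse axis vertical; a² = 9, b² = 7.
a = 3. Vertices at (h, k ± a).

(1, -5) and (1, 1)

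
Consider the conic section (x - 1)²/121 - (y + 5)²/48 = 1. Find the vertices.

Center (1, -5). The positive term is the x-term, so the transverse axis is horizontal; a² = 121, b² = 48.
a = 11. Vertices at (h ± a, k).

(-10, -5) and (12, -5)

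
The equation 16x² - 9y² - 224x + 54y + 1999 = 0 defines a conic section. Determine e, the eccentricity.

e = 5/4

Group the x- and y-terms: 16(x² - 14x) -9(y² - 6y) = -1999
Complete the square: 16(x - 7)² -9(y - 3)² = -1999 + 784 - 81 = -1296
Dividing both sides by -1296: (y - 3)²/144 - (x - 7)²/81 = 1
Hyperbola, center (7, 3), transverse axis vertical; a² = 144, b² = 81.
c² = a² + b² = 225, so c = 15.
e = c/a = 15/12 = 5/4.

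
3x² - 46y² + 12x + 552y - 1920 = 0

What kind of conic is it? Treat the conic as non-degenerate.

No xy term. Coefficients of x² and y² are A = 3, C = -46.
A and C have opposite signs ⇒ hyperbola.

hyperbola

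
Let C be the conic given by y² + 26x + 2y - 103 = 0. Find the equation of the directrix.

x = 21/2

Only y is squared. Complete the square in y: (y + 1)² = -26(x - 4).
Vertex (4, -1); 4p = -26 so p = -13/2. Opens left.
Directrix is the vertical line x = h − p = 4 − (-13/2) = 21/2.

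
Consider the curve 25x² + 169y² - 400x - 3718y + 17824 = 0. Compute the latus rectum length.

50/13

Rearranging, 25(x² - 16x) + 169(y² - 22y) = -17824.
25(x - 8)² + 169(y - 11)² = -17824 + 1600 + 20449 = 4225
Divide by 4225: (x - 8)²/169 + (y - 11)²/25 = 1
Ellipse, center (8, 11), major axis horizontal; a² = 169, b² = 25.
Latus rectum length = 2b²/a = 2·25/13 = 50/13.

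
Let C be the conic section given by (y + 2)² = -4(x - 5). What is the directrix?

x = 6

Vertex (5, -2); 4p = -4 so p = -1. Opens left.
Directrix is the vertical line x = h − p = 5 − (-1) = 6.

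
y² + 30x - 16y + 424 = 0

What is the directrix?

Only y is squared. Complete the square in y: (y - 8)² = -30(x + 12).
Vertex (-12, 8); 4p = -30 so p = -15/2. Opens left.
Directrix is the vertical line x = h − p = -12 − (-15/2) = -9/2.

x = -9/2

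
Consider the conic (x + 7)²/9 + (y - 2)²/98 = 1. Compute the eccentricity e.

e = √178/14

Center (-7, 2). The larger denominator 98 sits under the y-term, so the major axis is vertical; a² = 98, b² = 9.
c² = a² - b² = 89, so c = √89.
e = c/a = √89/7√2 = √178/14.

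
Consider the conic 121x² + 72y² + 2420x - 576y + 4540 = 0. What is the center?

121(x² + 20x) + 72(y² - 8y) = -4540
Completing the square gives 121(x + 10)² + 72(y - 4)² = -4540 + 12100 + 1152 = 8712.
Dividing both sides by 8712: (x + 10)²/72 + (y - 4)²/121 = 1
Ellipse with center (-10, 4).

(-10, 4)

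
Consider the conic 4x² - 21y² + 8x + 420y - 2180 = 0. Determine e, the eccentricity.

e = 5√21/21

Collect terms: 4(x² + 2x) -21(y² - 20y) = 2180
Complete the square in x and y: 4(x + 1)² -21(y - 10)² = 2180 + 4 - 2100 = 84
Dividing both sides by 84: (x + 1)²/21 - (y - 10)²/4 = 1
Hyperbola, center (-1, 10), transverse axis horizontal; a² = 21, b² = 4.
c² = a² + b² = 25, so c = 5.
e = c/a = 5/√21 = 5√21/21.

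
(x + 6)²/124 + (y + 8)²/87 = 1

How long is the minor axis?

Center (-6, -8). The larger denominator 124 sits under the x-term, so the major axis is horizontal; a² = 124, b² = 87.
b² = 87 so b = √87; the minor axis has length 2b = 2√87.

2√87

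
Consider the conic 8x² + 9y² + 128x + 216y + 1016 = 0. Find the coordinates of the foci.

(-8 - √11, -12) and (-8 + √11, -12)

Collect terms: 8(x² + 16x) + 9(y² + 24y) = -1016
8(x + 8)² + 9(y + 12)² = -1016 + 512 + 1296 = 792
Dividing both sides by 792: (x + 8)²/99 + (y + 12)²/88 = 1
Ellipse, center (-8, -12), major axis horizontal; a² = 99, b² = 88.
c² = a² - b² = 99 - 88 = 11, so c = √11.
Foci lie on the horizontal axis through the center: (h ± c, k).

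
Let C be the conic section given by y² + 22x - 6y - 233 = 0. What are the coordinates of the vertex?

(11, 3)

Only y is squared. Complete the square in y: (y - 3)² = -22(x - 11).
Vertex (11, 3); 4p = -22 so p = -11/2. Opens left.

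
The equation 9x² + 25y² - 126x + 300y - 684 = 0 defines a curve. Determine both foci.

(-5, -6) and (19, -6)

Collect terms: 9(x² - 14x) + 25(y² + 12y) = 684
Complete the square: 9(x - 7)² + 25(y + 6)² = 684 + 441 + 900 = 2025
Divide by 2025: (x - 7)²/225 + (y + 6)²/81 = 1
Ellipse, center (7, -6), major axis horizontal; a² = 225, b² = 81.
c² = a² - b² = 225 - 81 = 144, so c = 12.
Foci lie on the horizontal axis through the center: (h ± c, k).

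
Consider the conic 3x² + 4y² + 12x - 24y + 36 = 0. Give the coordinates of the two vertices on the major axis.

(-4, 3) and (0, 3)

3(x² + 4x) + 4(y² - 6y) = -36
Complete the square in x and y: 3(x + 2)² + 4(y - 3)² = -36 + 12 + 36 = 12
Divide through by 12 to get (x + 2)²/4 + (y - 3)²/3 = 1.
Ellipse, center (-2, 3), major axis horizontal; a² = 4, b² = 3.
a = 2. Vertices at (h ± a, k).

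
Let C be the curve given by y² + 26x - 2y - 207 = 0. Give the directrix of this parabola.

Only y is squared. Complete the square in y: (y - 1)² = -26(x - 8).
Vertex (8, 1); 4p = -26 so p = -13/2. Opens left.
Directrix is the vertical line x = h − p = 8 − (-13/2) = 29/2.

x = 29/2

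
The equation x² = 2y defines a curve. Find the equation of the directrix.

Vertex (0, 0); 4p = 2 so p = 1/2. Opens up.
Directrix is the horizontal line y = k − p = 0 − (1/2) = -1/2.

y = -1/2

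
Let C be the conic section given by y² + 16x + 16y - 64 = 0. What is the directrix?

Only y is squared. Complete the square in y: (y + 8)² = -16(x - 8).
Vertex (8, -8); 4p = -16 so p = -4. Opens left.
Directrix is the vertical line x = h − p = 8 − (-4) = 12.

x = 12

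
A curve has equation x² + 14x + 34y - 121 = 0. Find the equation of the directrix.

y = 27/2

Only x is squared. Complete the square in x: (x + 7)² = -34(y - 5).
Vertex (-7, 5); 4p = -34 so p = -17/2. Opens down.
Directrix is the horizontal line y = k − p = 5 − (-17/2) = 27/2.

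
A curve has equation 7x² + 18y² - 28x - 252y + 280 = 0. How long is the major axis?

6√10

Group the x- and y-terms: 7(x² - 4x) + 18(y² - 14y) = -280
7(x - 2)² + 18(y - 7)² = -280 + 28 + 882 = 630
Divide by 630: (x - 2)²/90 + (y - 7)²/35 = 1
Ellipse, center (2, 7), major axis horizontal; a² = 90, b² = 35.
a² = 90 so a = 3√10; the major axis has length 2a = 6√10.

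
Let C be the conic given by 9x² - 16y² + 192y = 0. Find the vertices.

(0, 0) and (0, 12)

Collect terms: 9x² -16(y² - 12y) = 0
Completing the square gives 9x² -16(y - 6)² = 0 + 0 - 576 = -576.
Divide by -576: (y - 6)²/36 - x²/64 = 1
Hyperbola, center (0, 6), transverse axis vertical; a² = 36, b² = 64.
a = 6. Vertices at (h, k ± a).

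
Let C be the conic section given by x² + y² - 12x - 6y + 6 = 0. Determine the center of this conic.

Collect terms: (x² - 12x) + (y² - 6y) = -6
(x - 6)² + (y - 3)² = -6 + 36 + 9 = 39
So (x - 6)² + (y - 3)² = 39.
Circle centered at (6, 3) with r² = 39.

(6, 3)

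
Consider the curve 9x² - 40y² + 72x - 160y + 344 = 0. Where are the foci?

Group: 9(x² + 8x) -40(y² + 4y) = -344
9(x + 4)² -40(y + 2)² = -344 + 144 - 160 = -360
Divide by -360: (y + 2)²/9 - (x + 4)²/40 = 1
Hyperbola, center (-4, -2), transverse axis vertical; a² = 9, b² = 40.
c² = a² + b² = 9 + 40 = 49, so c = 7.
Foci lie on the vertical axis through the center: (h, k ± c).

(-4, -9) and (-4, 5)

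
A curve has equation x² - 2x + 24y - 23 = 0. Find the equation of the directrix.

y = 7

Only x is squared. Complete the square in x: (x - 1)² = -24(y - 1).
Vertex (1, 1); 4p = -24 so p = -6. Opens down.
Directrix is the horizontal line y = k − p = 1 − (-6) = 7.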